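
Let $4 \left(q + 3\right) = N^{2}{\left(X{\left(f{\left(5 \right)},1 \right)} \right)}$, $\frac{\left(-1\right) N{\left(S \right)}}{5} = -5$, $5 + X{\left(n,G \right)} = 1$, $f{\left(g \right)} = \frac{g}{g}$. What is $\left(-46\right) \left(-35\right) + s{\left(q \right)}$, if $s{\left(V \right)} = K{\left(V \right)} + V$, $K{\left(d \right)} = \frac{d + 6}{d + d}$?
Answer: $\frac{4324763}{2452} \approx 1763.8$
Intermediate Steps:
$f{\left(g \right)} = 1$
$X{\left(n,G \right)} = -4$ ($X{\left(n,G \right)} = -5 + 1 = -4$)
$K{\left(d \right)} = \frac{6 + d}{2 d}$
$N{\left(S \right)} = 25$ ($N{\left(S \right)} = \left(-5\right) \left(-5\right) = 25$)
$q = \frac{613}{4}$ ($q = -3 + \frac{25^{2}}{4} = -3 + \frac{1}{4} \cdot 625 = -3 + \frac{625}{4} = \frac{613}{4} \approx 153.25$)
$s{\left(V \right)} = V + \frac{6 + V}{2 V}$ ($s{\left(V \right)} = \frac{6 + V}{2 V} + V = V + \frac{6 + V}{2 V}$)
$\left(-46\right) \left(-35\right) + s{\left(q \right)} = \left(-46\right) \left(-35\right) + \left(\frac{1}{2} + \frac{613}{4} + \frac{3}{\frac{613}{4}}\right) = 1610 + \left(\frac{1}{2} + \frac{613}{4} + 3 \cdot \frac{4}{613}\right) = 1610 + \left(\frac{1}{2} + \frac{613}{4} + \frac{12}{613}\right) = 1610 + \frac{377043}{2452} = \frac{4324763}{2452}$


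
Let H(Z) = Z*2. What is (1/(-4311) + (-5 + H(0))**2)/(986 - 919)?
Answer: 107774/288837 ≈ 0.37313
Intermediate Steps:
H(Z) = 2*Z
(1/(-4311) + (-5 + H(0))**2)/(986 - 919) = (1/(-4311) + (-5 + 2*0)**2)/(986 - 919) = (-1/4311 + (-5 + 0)**2)/67 = (-1/4311 + (-5)**2)*(1/67) = (-1/4311 + 25)*(1/67) = (107774/4311)*(1/67) = 107774/288837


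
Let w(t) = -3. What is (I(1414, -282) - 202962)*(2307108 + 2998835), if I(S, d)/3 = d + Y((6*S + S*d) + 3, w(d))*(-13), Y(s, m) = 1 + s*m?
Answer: -243353807234112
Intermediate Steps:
Y(s, m) = 1 + m*s
I(S, d) = 312 + 3*d + 702*S + 117*S*d (I(S, d) = 3*(d + (1 - 3*((6*S + S*d) + 3))*(-13)) = 3*(d + (1 - 3*(3 + 6*S + S*d))*(-13)) = 3*(d + (1 + (-9 - 18*S - 3*S*d))*(-13)) = 3*(d + (-8 - 18*S - 3*S*d)*(-13)) = 3*(d + (104 + 234*S + 39*S*d)) = 3*(104 + d + 234*S + 39*S*d) = 312 + 3*d + 702*S + 117*S*d)
(I(1414, -282) - 202962)*(2307108 + 2998835) = ((312 + 3*(-282) + 702*1414 + 117*1414*(-282)) - 202962)*(2307108 + 2998835) = ((312 - 846 + 992628 - 46653516) - 202962)*5305943 = (-45661422 - 202962)*5305943 = -45864384*5305943 = -243353807234112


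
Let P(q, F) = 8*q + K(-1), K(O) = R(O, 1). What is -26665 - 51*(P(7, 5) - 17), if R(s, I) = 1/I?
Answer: -28705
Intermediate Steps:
K(O) = 1 (K(O) = 1/1 = 1)
P(q, F) = 1 + 8*q (P(q, F) = 8*q + 1 = 1 + 8*q)
-26665 - 51*(P(7, 5) - 17) = -26665 - 51*((1 + 8*7) - 17) = -26665 - 51*((1 + 56) - 17) = -26665 - 51*(57 - 17) = -26665 - 51*40 = -26665 - 1*2040 = -26665 - 2040 = -28705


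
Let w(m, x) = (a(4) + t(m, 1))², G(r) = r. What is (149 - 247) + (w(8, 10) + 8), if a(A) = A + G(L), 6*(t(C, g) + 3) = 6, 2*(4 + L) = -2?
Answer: -81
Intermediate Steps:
L = -5 (L = -4 + (½)*(-2) = -4 - 1 = -5)
t(C, g) = -2 (t(C, g) = -3 + (⅙)*6 = -3 + 1 = -2)
a(A) = -5 + A (a(A) = A - 5 = -5 + A)
w(m, x) = 9 (w(m, x) = ((-5 + 4) - 2)² = (-1 - 2)² = (-3)² = 9)
(149 - 247) + (w(8, 10) + 8) = (149 - 247) + (9 + 8) = -98 + 17 = -81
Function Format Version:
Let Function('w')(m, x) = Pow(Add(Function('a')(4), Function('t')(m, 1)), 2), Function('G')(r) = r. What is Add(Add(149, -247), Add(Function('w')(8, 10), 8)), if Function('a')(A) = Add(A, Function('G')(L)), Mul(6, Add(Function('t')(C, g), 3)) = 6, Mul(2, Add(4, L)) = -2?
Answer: -81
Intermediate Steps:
L = -5 (L = Add(-4, Mul(Rational(1, 2), -2)) = Add(-4, -1) = -5)
Function('t')(C, g) = -2 (Function('t')(C, g) = Add(-3, Mul(Rational(1, 6), 6)) = Add(-3, 1) = -2)
Function('a')(A) = Add(-5, A) (Function('a')(A) = Add(A, -5) = Add(-5, A))
Function('w')(m, x) = 9 (Function('w')(m, x) = Pow(Add(Add(-5, 4), -2), 2) = Pow(Add(-1, -2), 2) = Pow(-3, 2) = 9)
Add(Add(149, -247), Add(Function('w')(8, 10), 8)) = Add(Add(149, -247), Add(9, 8)) = Add(-98, 17) = -81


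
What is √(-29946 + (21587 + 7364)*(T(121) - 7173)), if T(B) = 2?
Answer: I*√207637567 ≈ 14410.0*I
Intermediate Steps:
√(-29946 + (21587 + 7364)*(T(121) - 7173)) = √(-29946 + (21587 + 7364)*(2 - 7173)) = √(-29946 + 28951*(-7171)) = √(-29946 - 207607621) = √(-207637567) = I*√207637567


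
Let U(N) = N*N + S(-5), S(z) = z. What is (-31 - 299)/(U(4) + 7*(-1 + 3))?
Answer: -66/5 ≈ -13.200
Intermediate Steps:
U(N) = -5 + N² (U(N) = N*N - 5 = N² - 5 = -5 + N²)
(-31 - 299)/(U(4) + 7*(-1 + 3)) = (-31 - 299)/((-5 + 4²) + 7*(-1 + 3)) = -330/((-5 + 16) + 7*2) = -330/(11 + 14) = -330/25 = -330*1/25 = -66/5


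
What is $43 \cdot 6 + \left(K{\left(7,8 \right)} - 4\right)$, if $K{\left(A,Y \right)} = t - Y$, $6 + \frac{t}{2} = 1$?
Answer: $236$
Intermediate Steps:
$t = -10$ ($t = -12 + 2 \cdot 1 = -12 + 2 = -10$)
$K{\left(A,Y \right)} = -10 - Y$
$43 \cdot 6 + \left(K{\left(7,8 \right)} - 4\right) = 43 \cdot 6 - 22 = 258 - 22 = 236$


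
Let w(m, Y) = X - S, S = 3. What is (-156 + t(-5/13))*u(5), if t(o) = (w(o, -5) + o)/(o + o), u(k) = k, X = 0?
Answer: -758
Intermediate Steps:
w(m, Y) = -3 (w(m, Y) = 0 - 1*3 = 0 - 3 = -3)
t(o) = (-3 + o)/(2*o) (t(o) = (-3 + o)/(o + o) = (-3 + o)/((2*o)) = (-3 + o)*(1/(2*o)) = (-3 + o)/(2*o))
(-156 + t(-5/13))*u(5) = (-156 + (-3 - 5/13)/(2*((-5/13))))*5 = (-156 + (-3 - 5*1/13)/(2*((-5*1/13))))*5 = (-156 + (-3 - 5/13)/(2*(-5/13)))*5 = (-156 + (½)*(-13/5)*(-44/13))*5 = (-156 + 22/5)*5 = -758/5*5 = -758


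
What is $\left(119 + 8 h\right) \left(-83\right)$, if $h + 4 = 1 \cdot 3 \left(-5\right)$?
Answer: $2739$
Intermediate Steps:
$h = -19$ ($h = -4 + 1 \cdot 3 \left(-5\right) = -4 + 3 \left(-5\right) = -4 - 15 = -19$)
$\left(119 + 8 h\right) \left(-83\right) = \left(119 + 8 \left(-19\right)\right) \left(-83\right) = \left(119 - 152\right) \left(-83\right) = \left(-33\right) \left(-83\right) = 2739$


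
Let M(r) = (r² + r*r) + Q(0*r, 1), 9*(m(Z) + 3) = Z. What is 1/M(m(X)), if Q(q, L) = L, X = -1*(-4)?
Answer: 81/1139 ≈ 0.071115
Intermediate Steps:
X = 4
m(Z) = -3 + Z/9
M(r) = 1 + 2*r² (M(r) = (r² + r*r) + 1 = (r² + r²) + 1 = 2*r² + 1 = 1 + 2*r²)
1/M(m(X)) = 1/(1 + 2*(-3 + (⅑)*4)²) = 1/(1 + 2*(-3 + 4/9)²) = 1/(1 + 2*(-23/9)²) = 1/(1 + 2*(529/81)) = 1/(1 + 1058/81) = 1/(1139/81) = 81/1139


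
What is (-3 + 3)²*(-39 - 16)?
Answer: 0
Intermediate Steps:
(-3 + 3)²*(-39 - 16) = 0²*(-55) = 0*(-55) = 0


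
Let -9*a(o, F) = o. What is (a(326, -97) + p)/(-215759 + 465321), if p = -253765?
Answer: -2284211/2246058 ≈ -1.0170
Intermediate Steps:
a(o, F) = -o/9
(a(326, -97) + p)/(-215759 + 465321) = (-1/9*326 - 253765)/(-215759 + 465321) = (-326/9 - 253765)/249562 = -2284211/9*1/249562 = -2284211/2246058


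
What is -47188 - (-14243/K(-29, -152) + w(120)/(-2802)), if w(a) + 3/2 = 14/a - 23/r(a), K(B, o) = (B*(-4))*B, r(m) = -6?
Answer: -2224152955541/47129640 ≈ -47192.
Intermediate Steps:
K(B, o) = -4*B² (K(B, o) = (-4*B)*B = -4*B²)
w(a) = 7/3 + 14/a (w(a) = -3/2 + (14/a - 23/(-6)) = -3/2 + (14/a - 23*(-⅙)) = -3/2 + (14/a + 23/6) = -3/2 + (23/6 + 14/a) = 7/3 + 14/a)
-47188 - (-14243/K(-29, -152) + w(120)/(-2802)) = -47188 - (-14243/((-4*(-29)²)) + (7/3 + 14/120)/(-2802)) = -47188 - (-14243/((-4*841)) + (7/3 + 14*(1/120))*(-1/2802)) = -47188 - (-14243/(-3364) + (7/3 + 7/60)*(-1/2802)) = -47188 - (-14243*(-1/3364) + (49/20)*(-1/2802)) = -47188 - (14243/3364 - 49/56040) = -47188 - 1*199503221/47129640 = -47188 - 199503221/47129640 = -2224152955541/47129640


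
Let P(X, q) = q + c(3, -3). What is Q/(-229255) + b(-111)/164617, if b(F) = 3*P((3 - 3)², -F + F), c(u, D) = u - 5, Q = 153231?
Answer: -1940446389/2903020795 ≈ -0.66842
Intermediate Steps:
c(u, D) = -5 + u
P(X, q) = -2 + q (P(X, q) = q + (-5 + 3) = q - 2 = -2 + q)
b(F) = -6 (b(F) = 3*(-2 + (-F + F)) = 3*(-2 + 0) = 3*(-2) = -6)
Q/(-229255) + b(-111)/164617 = 153231/(-229255) - 6/164617 = 153231*(-1/229255) - 6*1/164617 = -11787/17635 - 6/164617 = -1940446389/2903020795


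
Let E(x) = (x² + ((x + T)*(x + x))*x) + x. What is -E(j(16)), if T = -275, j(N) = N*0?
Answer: 0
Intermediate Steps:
j(N) = 0
E(x) = x + x² + 2*x²*(-275 + x) (E(x) = (x² + ((x - 275)*(x + x))*x) + x = (x² + ((-275 + x)*(2*x))*x) + x = (x² + (2*x*(-275 + x))*x) + x = (x² + 2*x²*(-275 + x)) + x = x + x² + 2*x²*(-275 + x))
-E(j(16)) = -0*(1 - 549*0 + 2*0²) = -0*(1 + 0 + 2*0) = -0*(1 + 0 + 0) = -0 = -1*0 = 0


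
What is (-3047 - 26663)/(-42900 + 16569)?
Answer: 29710/26331 ≈ 1.1283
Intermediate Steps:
(-3047 - 26663)/(-42900 + 16569) = -29710/(-26331) = -29710*(-1/26331) = 29710/26331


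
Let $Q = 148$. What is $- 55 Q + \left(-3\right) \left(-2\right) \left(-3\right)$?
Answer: $-8158$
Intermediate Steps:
$- 55 Q + \left(-3\right) \left(-2\right) \left(-3\right) = \left(-55\right) 148 + \left(-3\right) \left(-2\right) \left(-3\right) = -8140 + 6 \left(-3\right) = -8140 - 18 = -8158$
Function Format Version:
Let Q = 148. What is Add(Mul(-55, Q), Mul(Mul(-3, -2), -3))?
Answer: -8158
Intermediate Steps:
Add(Mul(-55, Q), Mul(Mul(-3, -2), -3)) = Add(Mul(-55, 148), Mul(Mul(-3, -2), -3)) = Add(-8140, Mul(6, -3)) = Add(-8140, -18) = -8158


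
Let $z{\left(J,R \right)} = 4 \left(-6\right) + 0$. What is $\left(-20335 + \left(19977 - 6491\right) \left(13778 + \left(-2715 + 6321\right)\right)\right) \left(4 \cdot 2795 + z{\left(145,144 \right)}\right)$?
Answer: $2615192744084$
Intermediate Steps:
$z{\left(J,R \right)} = -24$ ($z{\left(J,R \right)} = -24 + 0 = -24$)
$\left(-20335 + \left(19977 - 6491\right) \left(13778 + \left(-2715 + 6321\right)\right)\right) \left(4 \cdot 2795 + z{\left(145,144 \right)}\right) = \left(-20335 + \left(19977 - 6491\right) \left(13778 + \left(-2715 + 6321\right)\right)\right) \left(4 \cdot 2795 - 24\right) = \left(-20335 + 13486 \left(13778 + 3606\right)\right) \left(11180 - 24\right) = \left(-20335 + 13486 \cdot 17384\right) 11156 = \left(-20335 + 234440624\right) 11156 = 234420289 \cdot 11156 = 2615192744084$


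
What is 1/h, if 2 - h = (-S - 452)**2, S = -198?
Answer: -1/64514 ≈ -1.5501e-5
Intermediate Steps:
h = -64514 (h = 2 - (-1*(-198) - 452)**2 = 2 - (198 - 452)**2 = 2 - 1*(-254)**2 = 2 - 1*64516 = 2 - 64516 = -64514)
1/h = 1/(-64514) = -1/64514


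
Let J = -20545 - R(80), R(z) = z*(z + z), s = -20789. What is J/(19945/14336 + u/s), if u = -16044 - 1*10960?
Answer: -9937847162880/801765949 ≈ -12395.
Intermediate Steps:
R(z) = 2*z**2 (R(z) = z*(2*z) = 2*z**2)
u = -27004 (u = -16044 - 10960 = -27004)
J = -33345 (J = -20545 - 2*80**2 = -20545 - 2*6400 = -20545 - 1*12800 = -20545 - 12800 = -33345)
J/(19945/14336 + u/s) = -33345/(19945/14336 - 27004/(-20789)) = -33345/(19945*(1/14336) - 27004*(-1/20789)) = -33345/(19945/14336 + 27004/20789) = -33345/801765949/298031104 = -33345*298031104/801765949 = -9937847162880/801765949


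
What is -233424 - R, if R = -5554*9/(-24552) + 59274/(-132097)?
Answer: -42058694198225/180180308 ≈ -2.3343e+5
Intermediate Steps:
R = 285983633/180180308 (R = -49986*(-1/24552) + 59274*(-1/132097) = 2777/1364 - 59274/132097 = 285983633/180180308 ≈ 1.5872)
-233424 - R = -233424 - 1*285983633/180180308 = -233424 - 285983633/180180308 = -42058694198225/180180308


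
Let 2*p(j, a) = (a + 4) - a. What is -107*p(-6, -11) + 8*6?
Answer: -166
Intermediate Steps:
p(j, a) = 2 (p(j, a) = ((a + 4) - a)/2 = ((4 + a) - a)/2 = (½)*4 = 2)
-107*p(-6, -11) + 8*6 = -107*2 + 8*6 = -214 + 48 = -166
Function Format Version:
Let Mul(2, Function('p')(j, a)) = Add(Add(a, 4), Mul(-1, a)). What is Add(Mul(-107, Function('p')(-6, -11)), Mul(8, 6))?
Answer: -166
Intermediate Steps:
Function('p')(j, a) = 2 (Function('p')(j, a) = Mul(Rational(1, 2), Add(Add(a, 4), Mul(-1, a))) = Mul(Rational(1, 2), Add(Add(4, a), Mul(-1, a))) = Mul(Rational(1, 2), 4) = 2)
Add(Mul(-107, Function('p')(-6, -11)), Mul(8, 6)) = Add(Mul(-107, 2), Mul(8, 6)) = Add(-214, 48) = -166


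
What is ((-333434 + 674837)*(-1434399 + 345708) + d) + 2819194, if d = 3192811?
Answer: -371676361468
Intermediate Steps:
((-333434 + 674837)*(-1434399 + 345708) + d) + 2819194 = ((-333434 + 674837)*(-1434399 + 345708) + 3192811) + 2819194 = (341403*(-1088691) + 3192811) + 2819194 = (-371682373473 + 3192811) + 2819194 = -371679180662 + 2819194 = -371676361468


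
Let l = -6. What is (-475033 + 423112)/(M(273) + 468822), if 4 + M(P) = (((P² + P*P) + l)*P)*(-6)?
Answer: 51921/243678358 ≈ 0.00021307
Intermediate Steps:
M(P) = -4 - 6*P*(-6 + 2*P²) (M(P) = -4 + (((P² + P*P) - 6)*P)*(-6) = -4 + (((P² + P²) - 6)*P)*(-6) = -4 + ((2*P² - 6)*P)*(-6) = -4 + ((-6 + 2*P²)*P)*(-6) = -4 + (P*(-6 + 2*P²))*(-6) = -4 - 6*P*(-6 + 2*P²))
(-475033 + 423112)/(M(273) + 468822) = (-475033 + 423112)/((-4 - 12*273³ + 36*273) + 468822) = -51921/((-4 - 12*20346417 + 9828) + 468822) = -51921/((-4 - 244157004 + 9828) + 468822) = -51921/(-244147180 + 468822) = -51921/(-243678358) = -51921*(-1/243678358) = 51921/243678358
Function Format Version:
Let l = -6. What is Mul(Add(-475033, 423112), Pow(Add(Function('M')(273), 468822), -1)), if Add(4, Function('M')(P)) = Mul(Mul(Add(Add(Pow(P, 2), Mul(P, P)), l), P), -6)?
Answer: Rational(51921, 243678358) ≈ 0.00021307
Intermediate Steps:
Function('M')(P) = Add(-4, Mul(-6, P, Add(-6, Mul(2, Pow(P, 2))))) (Function('M')(P) = Add(-4, Mul(Mul(Add(Add(Pow(P, 2), Mul(P, P)), -6), P), -6)) = Add(-4, Mul(Mul(Add(Add(Pow(P, 2), Pow(P, 2)), -6), P), -6)) = Add(-4, Mul(Mul(Add(Mul(2, Pow(P, 2)), -6), P), -6)) = Add(-4, Mul(Mul(Add(-6, Mul(2, Pow(P, 2))), P), -6)) = Add(-4, Mul(Mul(P, Add(-6, Mul(2, Pow(P, 2)))), -6)) = Add(-4, Mul(-6, P, Add(-6, Mul(2, Pow(P, 2))))))
Mul(Add(-475033, 423112), Pow(Add(Function('M')(273), 468822), -1)) = Mul(Add(-475033, 423112), Pow(Add(Add(-4, Mul(-12, Pow(273, 3)), Mul(36, 273)), 468822), -1)) = Mul(-51921, Pow(Add(Add(-4, Mul(-12, 20346417), 9828), 468822), -1)) = Mul(-51921, Pow(Add(Add(-4, -244157004, 9828), 468822), -1)) = Mul(-51921, Pow(Add(-244147180, 468822), -1)) = Mul(-51921, Pow(-243678358, -1)) = Mul(-51921, Rational(-1, 243678358)) = Rational(51921, 243678358)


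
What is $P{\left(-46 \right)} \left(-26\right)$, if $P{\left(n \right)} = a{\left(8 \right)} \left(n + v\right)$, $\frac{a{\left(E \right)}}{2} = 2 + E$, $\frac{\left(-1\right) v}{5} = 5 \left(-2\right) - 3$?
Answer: $-9880$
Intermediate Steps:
$v = 65$ ($v = - 5 \left(5 \left(-2\right) - 3\right) = - 5 \left(-10 - 3\right) = \left(-5\right) \left(-13\right) = 65$)
$a{\left(E \right)} = 4 + 2 E$ ($a{\left(E \right)} = 2 \left(2 + E\right) = 4 + 2 E$)
$P{\left(n \right)} = 1300 + 20 n$ ($P{\left(n \right)} = \left(4 + 2 \cdot 8\right) \left(n + 65\right) = \left(4 + 16\right) \left(65 + n\right) = 20 \left(65 + n\right) = 1300 + 20 n$)
$P{\left(-46 \right)} \left(-26\right) = \left(1300 + 20 \left(-46\right)\right) \left(-26\right) = \left(1300 - 920\right) \left(-26\right) = 380 \left(-26\right) = -9880$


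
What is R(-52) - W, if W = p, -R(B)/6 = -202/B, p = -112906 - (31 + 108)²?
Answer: 1718648/13 ≈ 1.3220e+5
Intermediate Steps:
p = -132227 (p = -112906 - 1*139² = -112906 - 1*19321 = -112906 - 19321 = -132227)
R(B) = 1212/B (R(B) = -(-1212)/B = 1212/B)
W = -132227
R(-52) - W = 1212/(-52) - 1*(-132227) = 1212*(-1/52) + 132227 = -303/13 + 132227 = 1718648/13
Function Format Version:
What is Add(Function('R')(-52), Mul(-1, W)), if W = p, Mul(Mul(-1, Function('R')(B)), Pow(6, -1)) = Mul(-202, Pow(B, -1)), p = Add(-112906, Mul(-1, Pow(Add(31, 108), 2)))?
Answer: Rational(1718648, 13) ≈ 1.3220e+5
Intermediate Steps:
p = -132227 (p = Add(-112906, Mul(-1, Pow(139, 2))) = Add(-112906, Mul(-1, 19321)) = Add(-112906, -19321) = -132227)
Function('R')(B) = Mul(1212, Pow(B, -1)) (Function('R')(B) = Mul(-6, Mul(-202, Pow(B, -1))) = Mul(1212, Pow(B, -1)))
W = -132227
Add(Function('R')(-52), Mul(-1, W)) = Add(Mul(1212, Pow(-52, -1)), Mul(-1, -132227)) = Add(Mul(1212, Rational(-1, 52)), 132227) = Add(Rational(-303, 13), 132227) = Rational(1718648, 13)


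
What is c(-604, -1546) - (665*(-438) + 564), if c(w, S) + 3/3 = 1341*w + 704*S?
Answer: -1607643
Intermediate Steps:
c(w, S) = -1 + 704*S + 1341*w (c(w, S) = -1 + (1341*w + 704*S) = -1 + (704*S + 1341*w) = -1 + 704*S + 1341*w)
c(-604, -1546) - (665*(-438) + 564) = (-1 + 704*(-1546) + 1341*(-604)) - (665*(-438) + 564) = (-1 - 1088384 - 809964) - (-291270 + 564) = -1898349 - 1*(-290706) = -1898349 + 290706 = -1607643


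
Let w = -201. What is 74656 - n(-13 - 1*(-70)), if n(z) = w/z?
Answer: 1418531/19 ≈ 74660.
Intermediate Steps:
n(z) = -201/z
74656 - n(-13 - 1*(-70)) = 74656 - (-201)/(-13 - 1*(-70)) = 74656 - (-201)/(-13 + 70) = 74656 - (-201)/57 = 74656 - 1*(-67/19) = 74656 + 67/19 = 1418531/19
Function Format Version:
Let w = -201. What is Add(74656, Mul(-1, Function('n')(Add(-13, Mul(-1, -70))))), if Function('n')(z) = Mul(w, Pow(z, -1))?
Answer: Rational(1418531, 19) ≈ 74660.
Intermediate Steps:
Function('n')(z) = Mul(-201, Pow(z, -1))
Add(74656, Mul(-1, Function('n')(Add(-13, Mul(-1, -70))))) = Add(74656, Mul(-1, Mul(-201, Pow(Add(-13, Mul(-1, -70)), -1)))) = Add(74656, Mul(-1, Mul(-201, Pow(Add(-13, 70), -1)))) = Add(74656, Mul(-1, Mul(-201, Pow(57, -1)))) = Add(74656, Mul(-1, Mul(-201, Rational(1, 57)))) = Add(74656, Mul(-1, Rational(-67, 19))) = Add(74656, Rational(67, 19)) = Rational(1418531, 19)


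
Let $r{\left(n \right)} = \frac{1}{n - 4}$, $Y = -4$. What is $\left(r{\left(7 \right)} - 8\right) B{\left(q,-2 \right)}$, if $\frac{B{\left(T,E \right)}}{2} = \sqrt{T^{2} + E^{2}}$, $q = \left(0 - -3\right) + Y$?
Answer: $- \frac{46 \sqrt{5}}{3} \approx -34.286$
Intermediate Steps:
$r{\left(n \right)} = \frac{1}{-4 + n}$
$q = -1$ ($q = \left(0 - -3\right) - 4 = \left(0 + 3\right) - 4 = 3 - 4 = -1$)
$B{\left(T,E \right)} = 2 \sqrt{E^{2} + T^{2}}$ ($B{\left(T,E \right)} = 2 \sqrt{T^{2} + E^{2}} = 2 \sqrt{E^{2} + T^{2}}$)
$\left(r{\left(7 \right)} - 8\right) B{\left(q,-2 \right)} = \left(\frac{1}{-4 + 7} - 8\right) 2 \sqrt{\left(-2\right)^{2} + \left(-1\right)^{2}} = \left(\frac{1}{3} - 8\right) 2 \sqrt{4 + 1} = \left(\frac{1}{3} - 8\right) 2 \sqrt{5} = - \frac{23 \cdot 2 \sqrt{5}}{3} = - \frac{46 \sqrt{5}}{3}$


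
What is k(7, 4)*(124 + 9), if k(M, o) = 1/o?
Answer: 133/4 ≈ 33.250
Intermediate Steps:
k(7, 4)*(124 + 9) = (124 + 9)/4 = (¼)*133 = 133/4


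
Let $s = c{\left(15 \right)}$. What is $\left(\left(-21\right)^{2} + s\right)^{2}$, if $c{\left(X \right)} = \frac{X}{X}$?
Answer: $195364$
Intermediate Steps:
$c{\left(X \right)} = 1$
$s = 1$
$\left(\left(-21\right)^{2} + s\right)^{2} = \left(\left(-21\right)^{2} + 1\right)^{2} = \left(441 + 1\right)^{2} = 442^{2} = 195364$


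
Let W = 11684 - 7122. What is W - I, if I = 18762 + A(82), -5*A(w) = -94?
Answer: -71094/5 ≈ -14219.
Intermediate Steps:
W = 4562
A(w) = 94/5 (A(w) = -1/5*(-94) = 94/5)
I = 93904/5 (I = 18762 + 94/5 = 93904/5 ≈ 18781.)
W - I = 4562 - 1*93904/5 = 4562 - 93904/5 = -71094/5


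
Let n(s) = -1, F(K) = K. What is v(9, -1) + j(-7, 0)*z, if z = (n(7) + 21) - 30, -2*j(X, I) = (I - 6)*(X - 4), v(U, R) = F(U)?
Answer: 339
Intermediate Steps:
v(U, R) = U
j(X, I) = -(-6 + I)*(-4 + X)/2 (j(X, I) = -(I - 6)*(X - 4)/2 = -(-6 + I)*(-4 + X)/2)
z = -10 (z = (-1 + 21) - 30 = 20 - 30 = -10)
v(9, -1) + j(-7, 0)*z = 9 + (-12 + 2*0 + 3*(-7) - 1/2*0*(-7))*(-10) = 9 + (-12 + 0 - 21 + 0)*(-10) = 9 - 33*(-10) = 9 + 330 = 339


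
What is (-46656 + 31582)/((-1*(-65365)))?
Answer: -15074/65365 ≈ -0.23061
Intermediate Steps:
(-46656 + 31582)/((-1*(-65365))) = -15074/65365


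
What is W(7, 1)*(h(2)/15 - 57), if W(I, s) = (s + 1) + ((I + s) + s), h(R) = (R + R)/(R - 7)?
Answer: -47069/75 ≈ -627.59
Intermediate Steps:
h(R) = 2*R/(-7 + R) (h(R) = (2*R)/(-7 + R) = 2*R/(-7 + R))
W(I, s) = 1 + I + 3*s (W(I, s) = (1 + s) + (I + 2*s) = 1 + I + 3*s)
W(7, 1)*(h(2)/15 - 57) = (1 + 7 + 3*1)*((2*2/(-7 + 2))/15 - 57) = (1 + 7 + 3)*((2*2/(-5))*(1/15) - 57) = 11*((2*2*(-1/5))*(1/15) - 57) = 11*(-4/5*1/15 - 57) = 11*(-4/75 - 57) = 11*(-4279/75) = -47069/75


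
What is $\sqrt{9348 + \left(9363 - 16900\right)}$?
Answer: $\sqrt{1811} \approx 42.556$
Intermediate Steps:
$\sqrt{9348 + \left(9363 - 16900\right)} = \sqrt{9348 - 7537} = \sqrt{1811}$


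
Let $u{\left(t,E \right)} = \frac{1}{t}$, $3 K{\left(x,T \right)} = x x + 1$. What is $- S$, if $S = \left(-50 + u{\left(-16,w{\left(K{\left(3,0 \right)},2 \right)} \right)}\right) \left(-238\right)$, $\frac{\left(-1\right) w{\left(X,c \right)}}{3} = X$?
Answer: $- \frac{95319}{8} \approx -11915.0$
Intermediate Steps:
$K{\left(x,T \right)} = \frac{1}{3} + \frac{x^{2}}{3}$ ($K{\left(x,T \right)} = \frac{x x + 1}{3} = \frac{x^{2} + 1}{3} = \frac{1 + x^{2}}{3} = \frac{1}{3} + \frac{x^{2}}{3}$)
$w{\left(X,c \right)} = - 3 X$
$S = \frac{95319}{8}$ ($S = \left(-50 + \frac{1}{-16}\right) \left(-238\right) = \left(-50 - \frac{1}{16}\right) \left(-238\right) = \left(- \frac{801}{16}\right) \left(-238\right) = \frac{95319}{8} \approx 11915.0$)
$- S = \left(-1\right) \frac{95319}{8} = - \frac{95319}{8}$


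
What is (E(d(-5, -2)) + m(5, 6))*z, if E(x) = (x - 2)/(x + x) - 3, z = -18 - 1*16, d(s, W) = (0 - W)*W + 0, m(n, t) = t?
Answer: -255/2 ≈ -127.50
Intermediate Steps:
d(s, W) = -W² (d(s, W) = (-W)*W + 0 = -W² + 0 = -W²)
z = -34 (z = -18 - 16 = -34)
E(x) = -3 + (-2 + x)/(2*x) (E(x) = (-2 + x)/((2*x)) - 3 = (-2 + x)*(1/(2*x)) - 3 = (-2 + x)/(2*x) - 3 = -3 + (-2 + x)/(2*x))
(E(d(-5, -2)) + m(5, 6))*z = ((-5/2 - 1/((-1*(-2)²))) + 6)*(-34) = ((-5/2 - 1/((-1*4))) + 6)*(-34) = ((-5/2 - 1/(-4)) + 6)*(-34) = ((-5/2 - 1*(-¼)) + 6)*(-34) = ((-5/2 + ¼) + 6)*(-34) = (-9/4 + 6)*(-34) = (15/4)*(-34) = -255/2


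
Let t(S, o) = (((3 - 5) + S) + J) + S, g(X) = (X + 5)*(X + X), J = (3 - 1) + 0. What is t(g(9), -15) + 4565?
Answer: 5069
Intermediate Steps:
J = 2 (J = 2 + 0 = 2)
g(X) = 2*X*(5 + X) (g(X) = (5 + X)*(2*X) = 2*X*(5 + X))
t(S, o) = 2*S (t(S, o) = (((3 - 5) + S) + 2) + S = ((-2 + S) + 2) + S = S + S = 2*S)
t(g(9), -15) + 4565 = 2*(2*9*(5 + 9)) + 4565 = 2*(2*9*14) + 4565 = 2*252 + 4565 = 504 + 4565 = 5069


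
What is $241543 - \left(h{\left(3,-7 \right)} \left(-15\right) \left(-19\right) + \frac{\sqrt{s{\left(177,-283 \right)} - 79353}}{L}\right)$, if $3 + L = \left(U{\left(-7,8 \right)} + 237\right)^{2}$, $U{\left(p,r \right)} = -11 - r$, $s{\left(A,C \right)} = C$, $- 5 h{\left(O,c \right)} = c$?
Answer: $241144 - \frac{2 i \sqrt{19909}}{47521} \approx 2.4114 \cdot 10^{5} - 0.0059384 i$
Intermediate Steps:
$h{\left(O,c \right)} = - \frac{c}{5}$
$L = 47521$ ($L = -3 + \left(\left(-11 - 8\right) + 237\right)^{2} = -3 + \left(-19 + 237\right)^{2} = -3 + 218^{2} = -3 + 47524 = 47521$)
$241543 - \left(h{\left(3,-7 \right)} \left(-15\right) \left(-19\right) + \frac{\sqrt{s{\left(177,-283 \right)} - 79353}}{L}\right) = 241543 - \left(\left(- \frac{1}{5}\right) \left(-7\right) \left(-15\right) \left(-19\right) + \frac{\sqrt{-283 - 79353}}{47521}\right) = 241543 - \left(\frac{7}{5} \left(-15\right) \left(-19\right) + \sqrt{-79636} \cdot \frac{1}{47521}\right) = 241543 - \left(\left(-21\right) \left(-19\right) + 2 i \sqrt{19909} \cdot \frac{1}{47521}\right) = 241543 - \left(399 + \frac{2 i \sqrt{19909}}{47521}\right) = 241144 - \frac{2 i \sqrt{19909}}{47521}$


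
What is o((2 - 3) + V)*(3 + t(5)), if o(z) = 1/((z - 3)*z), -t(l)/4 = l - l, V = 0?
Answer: ¾ ≈ 0.75000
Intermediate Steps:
t(l) = 0 (t(l) = -4*(l - l) = -4*0 = 0)
o(z) = 1/(z*(-3 + z)) (o(z) = 1/((-3 + z)*z) = 1/(z*(-3 + z)))
o((2 - 3) + V)*(3 + t(5)) = (1/(((2 - 3) + 0)*(-3 + ((2 - 3) + 0))))*(3 + 0) = (1/((-1 + 0)*(-3 + (-1 + 0))))*3 = (1/((-1)*(-3 - 1)))*3 = -1/(-4)*3 = -1*(-¼)*3 = (¼)*3 = ¾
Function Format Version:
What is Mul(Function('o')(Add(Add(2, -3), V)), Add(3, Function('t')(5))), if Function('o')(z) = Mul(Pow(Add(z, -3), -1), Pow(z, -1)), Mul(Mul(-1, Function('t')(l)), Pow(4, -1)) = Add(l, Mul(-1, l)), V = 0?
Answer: Rational(3, 4) ≈ 0.75000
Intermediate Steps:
Function('t')(l) = 0 (Function('t')(l) = Mul(-4, Add(l, Mul(-1, l))) = Mul(-4, 0) = 0)
Function('o')(z) = Mul(Pow(z, -1), Pow(Add(-3, z), -1)) (Function('o')(z) = Mul(Pow(Add(-3, z), -1), Pow(z, -1)) = Mul(Pow(z, -1), Pow(Add(-3, z), -1)))
Mul(Function('o')(Add(Add(2, -3), V)), Add(3, Function('t')(5))) = Mul(Mul(Pow(Add(Add(2, -3), 0), -1), Pow(Add(-3, Add(Add(2, -3), 0)), -1)), Add(3, 0)) = Mul(Mul(Pow(Add(-1, 0), -1), Pow(Add(-3, Add(-1, 0)), -1)), 3) = Mul(Mul(Pow(-1, -1), Pow(Add(-3, -1), -1)), 3) = Mul(Mul(-1, Pow(-4, -1)), 3) = Mul(Mul(-1, Rational(-1, 4)), 3) = Mul(Rational(1, 4), 3) = Rational(3, 4)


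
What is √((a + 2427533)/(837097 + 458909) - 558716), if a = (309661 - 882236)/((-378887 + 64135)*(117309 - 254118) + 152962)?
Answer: I*√17400955480331970240607045530764063127/5580739125803598 ≈ 747.47*I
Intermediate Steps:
a = -114515/8612211866 (a = -572575/(-314752*(-136809) + 152962) = -572575/(43060906368 + 152962) = -572575/43061059330 = -572575*1/43061059330 = -114515/8612211866 ≈ -1.3297e-5)
√((a + 2427533)/(837097 + 458909) - 558716) = √((-114515/8612211866 + 2427533)/(837097 + 458909) - 558716) = √((20906428507592063/8612211866)/1296006 - 558716) = √((20906428507592063/8612211866)*(1/1296006) - 558716) = √(20906428507592063/11161478251607196 - 558716) = √(-6236075576396458528273/11161478251607196) = I*√17400955480331970240607045530764063127/5580739125803598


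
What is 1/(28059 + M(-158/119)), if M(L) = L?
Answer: 119/3338863 ≈ 3.5641e-5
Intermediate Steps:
1/(28059 + M(-158/119)) = 1/(28059 - 158/119) = 1/(3338863/119) = 119/3338863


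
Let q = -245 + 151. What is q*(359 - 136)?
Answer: -20962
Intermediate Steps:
q = -94
q*(359 - 136) = -94*(359 - 136) = -94*223 = -20962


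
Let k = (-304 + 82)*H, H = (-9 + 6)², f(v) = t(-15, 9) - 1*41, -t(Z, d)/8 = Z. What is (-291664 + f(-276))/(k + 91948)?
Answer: -8331/2570 ≈ -3.2416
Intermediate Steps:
t(Z, d) = -8*Z
f(v) = 79 (f(v) = -8*(-15) - 1*41 = 120 - 41 = 79)
H = 9 (H = (-3)² = 9)
k = -1998 (k = (-304 + 82)*9 = -222*9 = -1998)
(-291664 + f(-276))/(k + 91948) = (-291664 + 79)/(-1998 + 91948) = -291585/89950 = -291585*1/89950 = -8331/2570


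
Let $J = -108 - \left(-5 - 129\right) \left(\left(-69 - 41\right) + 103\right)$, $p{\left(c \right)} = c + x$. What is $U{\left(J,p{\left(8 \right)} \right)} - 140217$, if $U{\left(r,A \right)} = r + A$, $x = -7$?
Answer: $-141262$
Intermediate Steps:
$p{\left(c \right)} = -7 + c$ ($p{\left(c \right)} = c - 7 = -7 + c$)
$J = -1046$ ($J = -108 - - 134 \left(-110 + 103\right) = -108 - \left(-134\right) \left(-7\right) = -108 - 938 = -1046$)
$U{\left(r,A \right)} = A + r$
$U{\left(J,p{\left(8 \right)} \right)} - 140217 = \left(\left(-7 + 8\right) - 1046\right) - 140217 = \left(1 - 1046\right) - 140217 = -1045 - 140217 = -141262$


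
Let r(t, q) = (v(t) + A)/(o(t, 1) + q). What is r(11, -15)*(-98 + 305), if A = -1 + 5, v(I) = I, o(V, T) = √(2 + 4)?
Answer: -15525/73 - 1035*√6/73 ≈ -247.40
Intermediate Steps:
o(V, T) = √6
A = 4
r(t, q) = (4 + t)/(q + √6) (r(t, q) = (t + 4)/(√6 + q) = (4 + t)/(q + √6))
r(11, -15)*(-98 + 305) = ((4 + 11)/(-15 + √6))*(-98 + 305) = (15/(-15 + √6))*207 = 3105/(-15 + √6)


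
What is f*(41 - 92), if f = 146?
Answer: -7446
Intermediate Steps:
f*(41 - 92) = 146*(41 - 92) = 146*(-51) = -7446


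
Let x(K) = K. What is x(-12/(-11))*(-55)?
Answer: -60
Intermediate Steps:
x(-12/(-11))*(-55) = -12/(-11)*(-55) = -12*(-1)/11*(-55) = -2*(-6/11)*(-55) = (12/11)*(-55) = -60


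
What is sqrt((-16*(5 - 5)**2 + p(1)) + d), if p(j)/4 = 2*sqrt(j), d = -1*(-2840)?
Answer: 4*sqrt(178) ≈ 53.367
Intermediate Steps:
d = 2840
p(j) = 8*sqrt(j) (p(j) = 4*(2*sqrt(j)) = 8*sqrt(j))
sqrt((-16*(5 - 5)**2 + p(1)) + d) = sqrt((-16*(5 - 5)**2 + 8*sqrt(1)) + 2840) = sqrt((-16*0**2 + 8*1) + 2840) = sqrt((-16*0 + 8) + 2840) = sqrt((0 + 8) + 2840) = sqrt(8 + 2840) = sqrt(2848) = 4*sqrt(178)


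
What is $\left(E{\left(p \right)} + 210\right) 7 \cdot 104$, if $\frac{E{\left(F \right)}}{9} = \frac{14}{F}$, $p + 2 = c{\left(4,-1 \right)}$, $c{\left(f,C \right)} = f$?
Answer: $198744$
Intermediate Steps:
$p = 2$ ($p = -2 + 4 = 2$)
$E{\left(F \right)} = \frac{126}{F}$ ($E{\left(F \right)} = 9 \frac{14}{F} = \frac{126}{F}$)
$\left(E{\left(p \right)} + 210\right) 7 \cdot 104 = \left(\frac{126}{2} + 210\right) 7 \cdot 104 = \left(126 \cdot \frac{1}{2} + 210\right) 728 = \left(63 + 210\right) 728 = 273 \cdot 728 = 198744$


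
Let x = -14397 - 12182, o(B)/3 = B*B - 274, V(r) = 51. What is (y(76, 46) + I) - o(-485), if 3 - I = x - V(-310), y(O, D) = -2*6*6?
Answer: -678292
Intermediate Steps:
y(O, D) = -72 (y(O, D) = -12*6 = -72)
o(B) = -822 + 3*B**2 (o(B) = 3*(B*B - 274) = 3*(B**2 - 274) = 3*(-274 + B**2) = -822 + 3*B**2)
x = -26579
I = 26633 (I = 3 - (-26579 - 1*51) = 3 - (-26579 - 51) = 3 - 1*(-26630) = 3 + 26630 = 26633)
(y(76, 46) + I) - o(-485) = (-72 + 26633) - (-822 + 3*(-485)**2) = 26561 - (-822 + 3*235225) = 26561 - (-822 + 705675) = 26561 - 1*704853 = 26561 - 704853 = -678292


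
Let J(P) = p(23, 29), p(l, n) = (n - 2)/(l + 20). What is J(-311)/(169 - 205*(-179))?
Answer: 3/176128 ≈ 1.7033e-5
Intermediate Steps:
p(l, n) = (-2 + n)/(20 + l)
J(P) = 27/43 (J(P) = (-2 + 29)/(20 + 23) = 27/43)
J(-311)/(169 - 205*(-179)) = 27/(43*(169 - 205*(-179))) = 27/(43*(169 + 36695)) = (27/43)/36864 = (27/43)*(1/36864) = 3/176128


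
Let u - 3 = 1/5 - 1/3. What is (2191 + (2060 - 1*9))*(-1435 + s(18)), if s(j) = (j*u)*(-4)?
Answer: -34814094/5 ≈ -6.9628e+6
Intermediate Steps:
u = 43/15 (u = 3 + (1/5 - 1/3) = 3 + (1*(⅕) - 1*⅓) = 3 + (⅕ - ⅓) = 3 - 2/15 = 43/15 ≈ 2.8667)
s(j) = -172*j/15 (s(j) = (j*(43/15))*(-4) = (43*j/15)*(-4) = -172*j/15)
(2191 + (2060 - 1*9))*(-1435 + s(18)) = (2191 + (2060 - 1*9))*(-1435 - 172/15*18) = (2191 + (2060 - 9))*(-1435 - 1032/5) = (2191 + 2051)*(-8207/5) = 4242*(-8207/5) = -34814094/5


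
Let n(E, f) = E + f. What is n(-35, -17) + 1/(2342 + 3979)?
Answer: -328691/6321 ≈ -52.000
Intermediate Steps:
n(-35, -17) + 1/(2342 + 3979) = (-35 - 17) + 1/(2342 + 3979) = -52 + 1/6321 = -328691/6321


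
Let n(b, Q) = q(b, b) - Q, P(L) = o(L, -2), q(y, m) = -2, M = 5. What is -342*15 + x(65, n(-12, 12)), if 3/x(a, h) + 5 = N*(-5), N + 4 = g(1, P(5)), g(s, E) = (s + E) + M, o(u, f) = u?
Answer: -205203/40 ≈ -5130.1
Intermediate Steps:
P(L) = L
g(s, E) = 5 + E + s (g(s, E) = (s + E) + 5 = (E + s) + 5 = 5 + E + s)
N = 7 (N = -4 + (5 + 5 + 1) = -4 + 11 = 7)
n(b, Q) = -2 - Q
x(a, h) = -3/40 (x(a, h) = 3/(-5 + 7*(-5)) = 3/(-5 - 35) = 3/(-40) = 3*(-1/40) = -3/40)
-342*15 + x(65, n(-12, 12)) = -342*15 - 3/40 = -5130 - 3/40 = -205203/40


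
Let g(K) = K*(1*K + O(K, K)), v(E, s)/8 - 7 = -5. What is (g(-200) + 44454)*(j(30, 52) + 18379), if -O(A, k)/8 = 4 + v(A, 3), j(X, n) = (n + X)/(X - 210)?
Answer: 32103825221/15 ≈ 2.1403e+9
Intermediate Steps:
v(E, s) = 16 (v(E, s) = 56 + 8*(-5) = 56 - 40 = 16)
j(X, n) = (X + n)/(-210 + X)
O(A, k) = -160 (O(A, k) = -8*(4 + 16) = -8*20 = -160)
g(K) = K*(-160 + K) (g(K) = K*(1*K - 160) = K*(K - 160) = K*(-160 + K))
(g(-200) + 44454)*(j(30, 52) + 18379) = (-200*(-160 - 200) + 44454)*((30 + 52)/(-210 + 30) + 18379) = (-200*(-360) + 44454)*(82/(-180) + 18379) = (72000 + 44454)*(-1/180*82 + 18379) = 116454*(-41/90 + 18379) = 116454*(1654069/90) = 32103825221/15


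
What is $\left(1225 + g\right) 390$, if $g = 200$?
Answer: $555750$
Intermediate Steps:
$\left(1225 + g\right) 390 = \left(1225 + 200\right) 390 = 1425 \cdot 390 = 555750$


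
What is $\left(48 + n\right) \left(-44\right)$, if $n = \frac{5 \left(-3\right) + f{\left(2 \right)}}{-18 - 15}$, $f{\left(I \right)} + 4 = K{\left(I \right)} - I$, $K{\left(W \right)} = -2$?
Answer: $- \frac{6428}{3} \approx -2142.7$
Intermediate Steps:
$f{\left(I \right)} = -6 - I$ ($f{\left(I \right)} = -4 - \left(2 + I\right) = -6 - I$)
$n = \frac{23}{33}$ ($n = \frac{5 \left(-3\right) - 8}{-18 - 15} = \frac{-15 - 8}{-18 - 15} = \frac{-15 - 8}{-33} = \left(-23\right) \left(- \frac{1}{33}\right) = \frac{23}{33} \approx 0.69697$)
$\left(48 + n\right) \left(-44\right) = \left(48 + \frac{23}{33}\right) \left(-44\right) = \frac{1607}{33} \left(-44\right) = - \frac{6428}{3}$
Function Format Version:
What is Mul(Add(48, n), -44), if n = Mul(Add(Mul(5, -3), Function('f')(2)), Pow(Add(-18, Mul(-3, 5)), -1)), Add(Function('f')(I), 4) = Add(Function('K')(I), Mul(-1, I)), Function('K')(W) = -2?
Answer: Rational(-6428, 3) ≈ -2142.7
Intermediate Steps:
Function('f')(I) = Add(-6, Mul(-1, I)) (Function('f')(I) = Add(-4, Add(-2, Mul(-1, I))) = Add(-6, Mul(-1, I)))
n = Rational(23, 33) (n = Mul(Add(Mul(5, -3), Add(-6, Mul(-1, 2))), Pow(Add(-18, Mul(-3, 5)), -1)) = Mul(Add(-15, Add(-6, -2)), Pow(Add(-18, -15), -1)) = Mul(Add(-15, -8), Pow(-33, -1)) = Mul(-23, Rational(-1, 33)) = Rational(23, 33) ≈ 0.69697)
Mul(Add(48, n), -44) = Mul(Add(48, Rational(23, 33)), -44) = Mul(Rational(1607, 33), -44) = Rational(-6428, 3)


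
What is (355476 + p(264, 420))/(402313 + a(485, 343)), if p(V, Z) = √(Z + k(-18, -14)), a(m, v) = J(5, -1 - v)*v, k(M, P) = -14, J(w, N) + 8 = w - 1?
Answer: 118492/133647 + √406/400941 ≈ 0.88665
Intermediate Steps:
J(w, N) = -9 + w (J(w, N) = -8 + (w - 1) = -8 + (-1 + w) = -9 + w)
a(m, v) = -4*v (a(m, v) = (-9 + 5)*v = -4*v)
p(V, Z) = √(-14 + Z) (p(V, Z) = √(Z - 14) = √(-14 + Z))
(355476 + p(264, 420))/(402313 + a(485, 343)) = (355476 + √(-14 + 420))/(402313 - 4*343) = (355476 + √406)/(402313 - 1372) = (355476 + √406)/400941 = (355476 + √406)*(1/400941) = 118492/133647 + √406/400941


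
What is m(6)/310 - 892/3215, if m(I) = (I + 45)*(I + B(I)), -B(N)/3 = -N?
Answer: 365864/99665 ≈ 3.6709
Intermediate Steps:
B(N) = 3*N (B(N) = -(-3)*N = 3*N)
m(I) = 4*I*(45 + I) (m(I) = (I + 45)*(I + 3*I) = (45 + I)*(4*I) = 4*I*(45 + I))
m(6)/310 - 892/3215 = (4*6*(45 + 6))/310 - 892/3215 = (4*6*51)*(1/310) - 892*1/3215 = 1224*(1/310) - 892/3215 = 612/155 - 892/3215 = 365864/99665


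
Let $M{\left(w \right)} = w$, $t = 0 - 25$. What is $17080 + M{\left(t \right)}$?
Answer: $17055$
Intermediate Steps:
$t = -25$
$17080 + M{\left(t \right)} = 17080 - 25 = 17055$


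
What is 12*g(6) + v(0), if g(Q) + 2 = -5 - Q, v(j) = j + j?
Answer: -156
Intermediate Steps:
v(j) = 2*j
g(Q) = -7 - Q (g(Q) = -2 + (-5 - Q) = -7 - Q)
12*g(6) + v(0) = 12*(-7 - 1*6) + 2*0 = 12*(-7 - 6) + 0 = 12*(-13) + 0 = -156 + 0 = -156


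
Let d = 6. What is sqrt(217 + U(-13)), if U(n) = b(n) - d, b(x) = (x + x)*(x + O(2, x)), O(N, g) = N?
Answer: sqrt(497) ≈ 22.293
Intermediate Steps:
b(x) = 2*x*(2 + x) (b(x) = (x + x)*(x + 2) = (2*x)*(2 + x) = 2*x*(2 + x))
U(n) = -6 + 2*n*(2 + n) (U(n) = 2*n*(2 + n) - 1*6 = 2*n*(2 + n) - 6 = -6 + 2*n*(2 + n))
sqrt(217 + U(-13)) = sqrt(217 + (-6 + 2*(-13)*(2 - 13))) = sqrt(217 + (-6 + 2*(-13)*(-11))) = sqrt(217 + (-6 + 286)) = sqrt(217 + 280) = sqrt(497)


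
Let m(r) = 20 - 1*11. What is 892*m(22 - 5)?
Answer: 8028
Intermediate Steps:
m(r) = 9 (m(r) = 20 - 11 = 9)
892*m(22 - 5) = 892*9 = 8028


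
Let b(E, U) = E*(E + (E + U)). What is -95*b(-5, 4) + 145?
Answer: -2705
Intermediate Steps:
b(E, U) = E*(U + 2*E)
-95*b(-5, 4) + 145 = -(-475)*(4 + 2*(-5)) + 145 = -(-475)*(4 - 10) + 145 = -(-475)*(-6) + 145 = -95*30 + 145 = -2850 + 145 = -2705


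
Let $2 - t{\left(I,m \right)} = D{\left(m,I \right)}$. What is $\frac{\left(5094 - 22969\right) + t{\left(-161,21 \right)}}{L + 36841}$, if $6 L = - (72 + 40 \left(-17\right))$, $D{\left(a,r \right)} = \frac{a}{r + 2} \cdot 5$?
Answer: $- \frac{2841702}{5873831} \approx -0.48379$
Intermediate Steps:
$D{\left(a,r \right)} = \frac{5 a}{2 + r}$ ($D{\left(a,r \right)} = \frac{a}{2 + r} 5 = \frac{5 a}{2 + r}$)
$L = \frac{304}{3}$ ($L = \frac{\left(-1\right) \left(72 + 40 \left(-17\right)\right)}{6} = \frac{\left(-1\right) \left(72 - 680\right)}{6} = \frac{\left(-1\right) \left(-608\right)}{6} = \frac{1}{6} \cdot 608 = \frac{304}{3} \approx 101.33$)
$t{\left(I,m \right)} = 2 - \frac{5 m}{2 + I}$
$\frac{\left(5094 - 22969\right) + t{\left(-161,21 \right)}}{L + 36841} = \frac{\left(5094 - 22969\right) + \frac{4 - 105 + 2 \left(-161\right)}{2 - 161}}{\frac{304}{3} + 36841} = \frac{\left(5094 - 22969\right) + \frac{4 - 105 - 322}{-159}}{\frac{110827}{3}} = \left(-17875 - - \frac{141}{53}\right) \frac{3}{110827} = \left(-17875 + \frac{141}{53}\right) \frac{3}{110827} = \left(- \frac{947234}{53}\right) \frac{3}{110827} = - \frac{2841702}{5873831}$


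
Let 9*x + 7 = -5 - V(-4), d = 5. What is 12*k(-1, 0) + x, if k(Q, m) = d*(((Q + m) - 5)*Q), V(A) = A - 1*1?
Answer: 3233/9 ≈ 359.22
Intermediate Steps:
V(A) = -1 + A (V(A) = A - 1 = -1 + A)
x = -7/9 (x = -7/9 + (-5 - (-1 - 4))/9 = -7/9 + (-5 - 1*(-5))/9 = -7/9 + (-5 + 5)/9 = -7/9 + (⅑)*0 = -7/9 + 0 = -7/9 ≈ -0.77778)
k(Q, m) = 5*Q*(-5 + Q + m) (k(Q, m) = 5*(((Q + m) - 5)*Q) = 5*((-5 + Q + m)*Q) = 5*(Q*(-5 + Q + m)) = 5*Q*(-5 + Q + m))
12*k(-1, 0) + x = 12*(5*(-1)*(-5 - 1 + 0)) - 7/9 = 12*(5*(-1)*(-6)) - 7/9 = 12*30 - 7/9 = 360 - 7/9 = 3233/9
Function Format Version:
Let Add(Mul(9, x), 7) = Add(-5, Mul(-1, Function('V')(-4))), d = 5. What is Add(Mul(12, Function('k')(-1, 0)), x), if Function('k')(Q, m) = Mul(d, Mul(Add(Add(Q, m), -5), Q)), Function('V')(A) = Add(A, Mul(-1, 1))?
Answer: Rational(3233, 9) ≈ 359.22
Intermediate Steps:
Function('V')(A) = Add(-1, A) (Function('V')(A) = Add(A, -1) = Add(-1, A))
x = Rational(-7, 9) (x = Add(Rational(-7, 9), Mul(Rational(1, 9), Add(-5, Mul(-1, Add(-1, -4))))) = Add(Rational(-7, 9), Mul(Rational(1, 9), Add(-5, Mul(-1, -5)))) = Add(Rational(-7, 9), Mul(Rational(1, 9), Add(-5, 5))) = Add(Rational(-7, 9), Mul(Rational(1, 9), 0)) = Add(Rational(-7, 9), 0) = Rational(-7, 9) ≈ -0.77778)
Function('k')(Q, m) = Mul(5, Q, Add(-5, Q, m)) (Function('k')(Q, m) = Mul(5, Mul(Add(Add(Q, m), -5), Q)) = Mul(5, Mul(Add(-5, Q, m), Q)) = Mul(5, Mul(Q, Add(-5, Q, m))) = Mul(5, Q, Add(-5, Q, m)))
Add(Mul(12, Function('k')(-1, 0)), x) = Add(Mul(12, Mul(5, -1, Add(-5, -1, 0))), Rational(-7, 9)) = Add(Mul(12, Mul(5, -1, -6)), Rational(-7, 9)) = Add(Mul(12, 30), Rational(-7, 9)) = Add(360, Rational(-7, 9)) = Rational(3233, 9)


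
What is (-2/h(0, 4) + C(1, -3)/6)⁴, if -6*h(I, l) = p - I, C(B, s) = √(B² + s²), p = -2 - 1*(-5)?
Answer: (24 + √10)⁴/1296 ≈ 420.01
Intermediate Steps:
p = 3 (p = -2 + 5 = 3)
h(I, l) = -½ + I/6 (h(I, l) = -(3 - I)/6 = -½ + I/6)
(-2/h(0, 4) + C(1, -3)/6)⁴ = (-2/(-½ + (⅙)*0) + √(1² + (-3)²)/6)⁴ = (-2/(-½ + 0) + √(1 + 9)*(⅙))⁴ = (-2/(-½) + √10*(⅙))⁴ = (-2*(-2) + √10/6)⁴ = (4 + √10/6)⁴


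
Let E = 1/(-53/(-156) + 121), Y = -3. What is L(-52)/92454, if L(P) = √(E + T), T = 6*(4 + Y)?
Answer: √2152795170/1750061766 ≈ 2.6512e-5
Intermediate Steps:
T = 6 (T = 6*(4 - 3) = 6*1 = 6)
E = 156/18929 (E = 1/(-53*(-1/156) + 121) = 1/(53/156 + 121) = 1/(18929/156) = 156/18929 ≈ 0.0082413)
L(P) = √2152795170/18929 (L(P) = √(156/18929 + 6) = √(113730/18929) = √2152795170/18929)
L(-52)/92454 = (√2152795170/18929)/92454 = (√2152795170/18929)*(1/92454) = √2152795170/1750061766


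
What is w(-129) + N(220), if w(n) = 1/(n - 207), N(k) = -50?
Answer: -16801/336 ≈ -50.003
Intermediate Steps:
w(n) = 1/(-207 + n)
w(-129) + N(220) = 1/(-207 - 129) - 50 = 1/(-336) - 50 = -1/336 - 50 = -16801/336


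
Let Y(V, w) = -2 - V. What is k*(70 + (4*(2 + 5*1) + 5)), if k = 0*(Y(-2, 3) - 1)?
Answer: 0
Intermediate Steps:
k = 0 (k = 0*((-2 - 1*(-2)) - 1) = 0*((-2 + 2) - 1) = 0*(0 - 1) = 0*(-1) = 0)
k*(70 + (4*(2 + 5*1) + 5)) = 0*(70 + (4*(2 + 5*1) + 5)) = 0*(70 + (4*(2 + 5) + 5)) = 0*(70 + (4*7 + 5)) = 0*(70 + (28 + 5)) = 0*(70 + 33) = 0*103 = 0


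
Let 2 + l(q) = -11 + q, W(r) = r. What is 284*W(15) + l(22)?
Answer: 4269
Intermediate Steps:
l(q) = -13 + q (l(q) = -2 + (-11 + q) = -13 + q)
284*W(15) + l(22) = 284*15 + (-13 + 22) = 4260 + 9 = 4269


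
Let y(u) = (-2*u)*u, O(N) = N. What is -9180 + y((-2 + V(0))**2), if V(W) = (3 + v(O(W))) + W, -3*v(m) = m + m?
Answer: -9182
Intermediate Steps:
v(m) = -2*m/3 (v(m) = -(m + m)/3 = -2*m/3)
V(W) = 3 + W/3 (V(W) = (3 - 2*W/3) + W = 3 + W/3)
y(u) = -2*u**2
-9180 + y((-2 + V(0))**2) = -9180 - 2*(-2 + (3 + (1/3)*0))**4 = -9180 - 2*(-2 + (3 + 0))**4 = -9180 - 2*(-2 + 3)**4 = -9180 - 2*(1**2)**2 = -9180 - 2*1**2 = -9180 - 2*1 = -9180 - 2 = -9182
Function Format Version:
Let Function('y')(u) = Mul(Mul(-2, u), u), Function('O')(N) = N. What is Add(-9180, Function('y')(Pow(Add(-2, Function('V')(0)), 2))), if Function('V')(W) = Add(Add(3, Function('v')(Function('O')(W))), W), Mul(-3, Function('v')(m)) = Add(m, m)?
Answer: -9182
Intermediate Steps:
Function('v')(m) = Mul(Rational(-2, 3), m) (Function('v')(m) = Mul(Rational(-1, 3), Add(m, m)) = Mul(Rational(-1, 3), Mul(2, m)) = Mul(Rational(-2, 3), m))
Function('V')(W) = Add(3, Mul(Rational(1, 3), W)) (Function('V')(W) = Add(Add(3, Mul(Rational(-2, 3), W)), W) = Add(3, Mul(Rational(1, 3), W)))
Function('y')(u) = Mul(-2, Pow(u, 2))
Add(-9180, Function('y')(Pow(Add(-2, Function('V')(0)), 2))) = Add(-9180, Mul(-2, Pow(Pow(Add(-2, Add(3, Mul(Rational(1, 3), 0))), 2), 2))) = Add(-9180, Mul(-2, Pow(Pow(Add(-2, Add(3, 0)), 2), 2))) = Add(-9180, Mul(-2, Pow(Pow(Add(-2, 3), 2), 2))) = Add(-9180, Mul(-2, Pow(Pow(1, 2), 2))) = Add(-9180, Mul(-2, Pow(1, 2))) = Add(-9180, Mul(-2, 1)) = Add(-9180, -2) = -9182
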